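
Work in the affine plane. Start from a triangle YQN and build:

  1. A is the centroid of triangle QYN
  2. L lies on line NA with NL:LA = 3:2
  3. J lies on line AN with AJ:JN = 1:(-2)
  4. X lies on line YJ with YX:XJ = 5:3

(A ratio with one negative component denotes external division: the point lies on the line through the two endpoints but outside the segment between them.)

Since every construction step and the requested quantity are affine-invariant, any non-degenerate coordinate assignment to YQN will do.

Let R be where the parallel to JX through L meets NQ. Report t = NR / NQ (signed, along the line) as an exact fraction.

Assign Y = (0, 0), Q = (1, 0), N = (0, 1) — the answer is frame-independent, so this choice is without loss of generality.
1. A is the centroid of triangle QYN ⇒ A = (1/3, 1/3)
2. L lies on line NA with NL:LA = 3:2 ⇒ L = (1/5, 3/5)
3. J lies on line AN with AJ:JN = 1:(-2) ⇒ J = (2/3, -1/3)
4. X lies on line YJ with YX:XJ = 5:3 ⇒ X = (5/12, -5/24)
through L parallel to JX: direction (-1/4, 1/8); meets NQ at R = (3/5, 2/5)
R = N + t·(Q−N) with t = 3/5

t = 3/5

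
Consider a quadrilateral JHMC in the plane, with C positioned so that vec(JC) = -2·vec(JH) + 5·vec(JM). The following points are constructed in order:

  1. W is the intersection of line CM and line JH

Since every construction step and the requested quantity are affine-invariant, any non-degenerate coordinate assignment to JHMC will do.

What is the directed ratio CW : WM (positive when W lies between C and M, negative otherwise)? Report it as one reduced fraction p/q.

CW:WM = -5

Choose coordinates J = (0, 0), H = (1, 0), M = (0, 1), C = (-2, 5).
1. W is the intersection of line CM and line JH ⇒ W = (1/2, 0)
W = C + t·(M−C) with t = 5/4, so CW:WM = t:(1−t) = 5/4:-1/4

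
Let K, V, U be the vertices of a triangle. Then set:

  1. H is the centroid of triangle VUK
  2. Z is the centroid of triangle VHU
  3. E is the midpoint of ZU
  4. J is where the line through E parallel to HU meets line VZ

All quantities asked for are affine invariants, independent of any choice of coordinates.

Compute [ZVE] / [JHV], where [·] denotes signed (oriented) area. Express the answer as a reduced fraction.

[ZVE]:[JHV] = 2/5

Assign K = (0, 0), V = (1, 0), U = (0, 1) — the answer is frame-independent, so this choice is without loss of generality.
1. H is the centroid of triangle VUK ⇒ H = (1/3, 1/3)
2. Z is the centroid of triangle VHU ⇒ Z = (4/9, 4/9)
3. E is the midpoint of ZU ⇒ E = (2/9, 13/18)
4. J is where the line through E parallel to HU meets line VZ ⇒ J = (11/36, 5/9)
2·[ZVE] = 1/18, 2·[JHV] = 5/36
[ZVE]:[JHV] = 1/18:5/36 = 2/5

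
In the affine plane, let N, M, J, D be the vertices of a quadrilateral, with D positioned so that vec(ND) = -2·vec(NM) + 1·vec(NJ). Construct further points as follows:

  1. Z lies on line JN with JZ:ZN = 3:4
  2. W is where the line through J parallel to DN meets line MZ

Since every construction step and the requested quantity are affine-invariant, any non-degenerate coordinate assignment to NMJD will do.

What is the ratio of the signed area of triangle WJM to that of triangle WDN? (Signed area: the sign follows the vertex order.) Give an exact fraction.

Choose coordinates N = (0, 0), M = (1, 0), J = (0, 1), D = (-2, 1).
1. Z lies on line JN with JZ:ZN = 3:4 ⇒ Z = (0, 4/7)
2. W is where the line through J parallel to DN meets line MZ ⇒ W = (-6, 4)
2·[WJM] = -3, 2·[WDN] = 2
[WJM]:[WDN] = -3:2 = -3/2

[WJM]:[WDN] = -3/2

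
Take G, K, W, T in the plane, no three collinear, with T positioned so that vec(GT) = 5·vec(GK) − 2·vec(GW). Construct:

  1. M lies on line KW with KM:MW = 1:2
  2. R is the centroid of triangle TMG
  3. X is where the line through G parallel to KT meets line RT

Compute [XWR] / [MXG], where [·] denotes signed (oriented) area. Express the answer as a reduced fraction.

Choose coordinates G = (0, 0), K = (1, 0), W = (0, 1), T = (5, -2).
1. M lies on line KW with KM:MW = 1:2 ⇒ M = (2/3, 1/3)
2. R is the centroid of triangle TMG ⇒ R = (17/9, -5/9)
3. X is where the line through G parallel to KT meets line RT ⇒ X = (-9, 9/2)
2·[XWR] = -133/18, 2·[MXG] = 6
[XWR]:[MXG] = -133/18:6 = -133/108

[XWR]:[MXG] = -133/108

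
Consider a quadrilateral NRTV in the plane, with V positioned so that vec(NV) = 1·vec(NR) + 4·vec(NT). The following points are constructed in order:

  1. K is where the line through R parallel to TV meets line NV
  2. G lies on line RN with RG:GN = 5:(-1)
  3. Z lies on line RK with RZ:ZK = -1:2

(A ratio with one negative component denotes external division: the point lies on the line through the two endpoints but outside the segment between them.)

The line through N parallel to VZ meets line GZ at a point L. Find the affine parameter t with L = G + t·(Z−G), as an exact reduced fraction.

t = -1/3

Work in coordinates with N = (0, 0), R = (1, 0), T = (0, 1), V = (1, 4).
1. K is where the line through R parallel to TV meets line NV ⇒ K = (-3, -12)
2. G lies on line RN with RG:GN = 5:(-1) ⇒ G = (-1/4, 0)
3. Z lies on line RK with RZ:ZK = -1:2 ⇒ Z = (5, 12)
through N parallel to VZ: direction (4, 8); meets GZ at L = (-2, -4)
L = G + t·(Z−G) with t = -1/3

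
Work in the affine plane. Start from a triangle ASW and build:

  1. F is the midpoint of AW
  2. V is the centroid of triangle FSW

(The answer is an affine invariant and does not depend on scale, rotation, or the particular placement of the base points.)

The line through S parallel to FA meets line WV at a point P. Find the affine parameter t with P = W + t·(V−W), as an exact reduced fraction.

Set A = (0, 0), S = (1, 0), W = (0, 1); any affine frame gives the same invariant.
1. F is the midpoint of AW ⇒ F = (0, 1/2)
2. V is the centroid of triangle FSW ⇒ V = (1/3, 1/2)
through S parallel to FA: direction (0, -1/2); meets WV at P = (1, -1/2)
P = W + t·(V−W) with t = 3

t = 3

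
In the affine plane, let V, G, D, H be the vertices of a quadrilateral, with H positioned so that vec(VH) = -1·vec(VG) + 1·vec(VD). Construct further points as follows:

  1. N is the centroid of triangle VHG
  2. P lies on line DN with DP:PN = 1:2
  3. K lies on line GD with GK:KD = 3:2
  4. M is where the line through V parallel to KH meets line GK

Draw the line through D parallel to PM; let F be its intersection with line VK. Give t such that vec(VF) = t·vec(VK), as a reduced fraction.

t = 63/59

Set V = (0, 0), G = (1, 0), D = (0, 1), H = (-1, 1); any affine frame gives the same invariant.
1. N is the centroid of triangle VHG ⇒ N = (0, 1/3)
2. P lies on line DN with DP:PN = 1:2 ⇒ P = (0, 7/9)
3. K lies on line GD with GK:KD = 3:2 ⇒ K = (2/5, 3/5)
4. M is where the line through V parallel to KH meets line GK ⇒ M = (7/5, -2/5)
through D parallel to PM: direction (7/5, -53/45); meets VK at F = (126/295, 189/295)
F = V + t·(K−V) with t = 63/59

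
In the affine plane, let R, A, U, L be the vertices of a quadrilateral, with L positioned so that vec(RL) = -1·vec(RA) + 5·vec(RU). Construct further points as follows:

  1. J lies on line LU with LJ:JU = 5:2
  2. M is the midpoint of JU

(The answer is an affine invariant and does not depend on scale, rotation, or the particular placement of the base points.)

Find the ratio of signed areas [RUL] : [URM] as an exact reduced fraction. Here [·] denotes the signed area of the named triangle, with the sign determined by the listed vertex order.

Set R = (0, 0), A = (1, 0), U = (0, 1), L = (-1, 5); any affine frame gives the same invariant.
1. J lies on line LU with LJ:JU = 5:2 ⇒ J = (-2/7, 15/7)
2. M is the midpoint of JU ⇒ M = (-1/7, 11/7)
2·[RUL] = 1, 2·[URM] = -1/7
[RUL]:[URM] = 1:-1/7 = -7

[RUL]:[URM] = -7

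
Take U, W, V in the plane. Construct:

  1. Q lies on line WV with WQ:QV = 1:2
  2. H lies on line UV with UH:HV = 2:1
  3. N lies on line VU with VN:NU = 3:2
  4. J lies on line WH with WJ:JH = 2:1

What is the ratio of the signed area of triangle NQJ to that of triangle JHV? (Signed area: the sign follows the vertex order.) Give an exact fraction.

[NQJ]:[JHV] = -7/15

Set U = (0, 0), W = (1, 0), V = (0, 1); any affine frame gives the same invariant.
1. Q lies on line WV with WQ:QV = 1:2 ⇒ Q = (2/3, 1/3)
2. H lies on line UV with UH:HV = 2:1 ⇒ H = (0, 2/3)
3. N lies on line VU with VN:NU = 3:2 ⇒ N = (0, 2/5)
4. J lies on line WH with WJ:JH = 2:1 ⇒ J = (1/3, 4/9)
2·[NQJ] = 7/135, 2·[JHV] = -1/9
[NQJ]:[JHV] = 7/135:-1/9 = -7/15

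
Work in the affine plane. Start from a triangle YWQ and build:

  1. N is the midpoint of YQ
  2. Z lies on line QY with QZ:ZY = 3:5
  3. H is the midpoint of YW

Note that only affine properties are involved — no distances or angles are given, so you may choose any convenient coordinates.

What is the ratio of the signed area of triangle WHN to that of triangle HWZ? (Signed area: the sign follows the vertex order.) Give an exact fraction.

Choose coordinates Y = (0, 0), W = (1, 0), Q = (0, 1).
1. N is the midpoint of YQ ⇒ N = (0, 1/2)
2. Z lies on line QY with QZ:ZY = 3:5 ⇒ Z = (0, 5/8)
3. H is the midpoint of YW ⇒ H = (1/2, 0)
2·[WHN] = -1/4, 2·[HWZ] = 5/16
[WHN]:[HWZ] = -1/4:5/16 = -4/5

[WHN]:[HWZ] = -4/5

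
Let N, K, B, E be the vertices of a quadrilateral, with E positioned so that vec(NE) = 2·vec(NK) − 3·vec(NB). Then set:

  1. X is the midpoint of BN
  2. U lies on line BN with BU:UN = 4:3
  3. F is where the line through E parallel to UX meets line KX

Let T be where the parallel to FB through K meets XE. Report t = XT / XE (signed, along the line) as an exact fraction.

t = -1/8

Set N = (0, 0), K = (1, 0), B = (0, 1), E = (2, -3); any affine frame gives the same invariant.
1. X is the midpoint of BN ⇒ X = (0, 1/2)
2. U lies on line BN with BU:UN = 4:3 ⇒ U = (0, 3/7)
3. F is where the line through E parallel to UX meets line KX ⇒ F = (2, -1/2)
through K parallel to FB: direction (-2, 3/2); meets XE at T = (-1/4, 15/16)
T = X + t·(E−X) with t = -1/8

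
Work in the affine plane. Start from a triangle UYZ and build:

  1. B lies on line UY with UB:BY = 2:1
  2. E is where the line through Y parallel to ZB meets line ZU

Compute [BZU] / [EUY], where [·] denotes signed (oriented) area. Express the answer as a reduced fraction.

[BZU]:[EUY] = 4/9

Work in coordinates with U = (0, 0), Y = (1, 0), Z = (0, 1).
1. B lies on line UY with UB:BY = 2:1 ⇒ B = (2/3, 0)
2. E is where the line through Y parallel to ZB meets line ZU ⇒ E = (0, 3/2)
2·[BZU] = 2/3, 2·[EUY] = 3/2
[BZU]:[EUY] = 2/3:3/2 = 4/9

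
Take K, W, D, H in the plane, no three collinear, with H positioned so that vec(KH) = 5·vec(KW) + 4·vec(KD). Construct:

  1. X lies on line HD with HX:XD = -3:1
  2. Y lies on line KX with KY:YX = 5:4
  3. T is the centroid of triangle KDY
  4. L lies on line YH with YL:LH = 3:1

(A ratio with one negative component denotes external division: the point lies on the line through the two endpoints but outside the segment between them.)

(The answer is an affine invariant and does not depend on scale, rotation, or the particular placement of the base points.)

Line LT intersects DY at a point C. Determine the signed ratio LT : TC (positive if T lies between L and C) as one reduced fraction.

LT:TC = 13/5

Choose coordinates K = (0, 0), W = (1, 0), D = (0, 1), H = (5, 4).
1. X lies on line HD with HX:XD = -3:1 ⇒ X = (-5/2, -1/2)
2. Y lies on line KX with KY:YX = 5:4 ⇒ Y = (-25/18, -5/18)
3. T is the centroid of triangle KDY ⇒ T = (-25/54, 13/54)
4. L lies on line YH with YL:LH = 3:1 ⇒ L = (245/72, 211/72)
line LT meets DY at C = (-1825/936, -743/936)
T = L + t·(C−L) with t = 13/18, so LT:TC = 13/18:5/18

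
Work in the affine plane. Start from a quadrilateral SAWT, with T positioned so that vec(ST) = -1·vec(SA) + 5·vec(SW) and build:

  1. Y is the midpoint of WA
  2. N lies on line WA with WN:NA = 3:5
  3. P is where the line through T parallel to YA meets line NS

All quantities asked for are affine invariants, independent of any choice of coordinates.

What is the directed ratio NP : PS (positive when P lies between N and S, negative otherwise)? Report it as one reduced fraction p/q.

NP:PS = -3/4

Work in coordinates with S = (0, 0), A = (1, 0), W = (0, 1), T = (-1, 5).
1. Y is the midpoint of WA ⇒ Y = (1/2, 1/2)
2. N lies on line WA with WN:NA = 3:5 ⇒ N = (3/8, 5/8)
3. P is where the line through T parallel to YA meets line NS ⇒ P = (3/2, 5/2)
P = N + t·(S−N) with t = -3, so NP:PS = t:(1−t) = -3:4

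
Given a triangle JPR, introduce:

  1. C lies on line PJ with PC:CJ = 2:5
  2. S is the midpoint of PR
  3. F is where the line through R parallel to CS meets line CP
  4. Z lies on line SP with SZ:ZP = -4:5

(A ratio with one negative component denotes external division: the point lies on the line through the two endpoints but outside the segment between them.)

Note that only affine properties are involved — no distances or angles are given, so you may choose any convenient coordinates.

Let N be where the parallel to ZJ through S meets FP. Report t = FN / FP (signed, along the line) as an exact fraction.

t = 13/20

Choose coordinates J = (0, 0), P = (1, 0), R = (0, 1).
1. C lies on line PJ with PC:CJ = 2:5 ⇒ C = (5/7, 0)
2. S is the midpoint of PR ⇒ S = (1/2, 1/2)
3. F is where the line through R parallel to CS meets line CP ⇒ F = (3/7, 0)
4. Z lies on line SP with SZ:ZP = -4:5 ⇒ Z = (-3/2, 5/2)
through S parallel to ZJ: direction (3/2, -5/2); meets FP at N = (4/5, 0)
N = F + t·(P−F) with t = 13/20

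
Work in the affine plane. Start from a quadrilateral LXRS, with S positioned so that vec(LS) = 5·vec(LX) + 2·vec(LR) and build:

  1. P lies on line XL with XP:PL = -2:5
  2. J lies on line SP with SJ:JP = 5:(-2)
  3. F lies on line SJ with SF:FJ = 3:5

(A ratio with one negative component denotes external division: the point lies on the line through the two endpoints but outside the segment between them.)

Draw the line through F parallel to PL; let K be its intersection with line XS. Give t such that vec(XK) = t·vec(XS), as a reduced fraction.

Set L = (0, 0), X = (1, 0), R = (0, 1), S = (5, 2); any affine frame gives the same invariant.
1. P lies on line XL with XP:PL = -2:5 ⇒ P = (5/3, 0)
2. J lies on line SP with SJ:JP = 5:(-2) ⇒ J = (-5/9, -4/3)
3. F lies on line SJ with SF:FJ = 3:5 ⇒ F = (35/12, 3/4)
through F parallel to PL: direction (-5/3, 0); meets XS at K = (5/2, 3/4)
K = X + t·(S−X) with t = 3/8

t = 3/8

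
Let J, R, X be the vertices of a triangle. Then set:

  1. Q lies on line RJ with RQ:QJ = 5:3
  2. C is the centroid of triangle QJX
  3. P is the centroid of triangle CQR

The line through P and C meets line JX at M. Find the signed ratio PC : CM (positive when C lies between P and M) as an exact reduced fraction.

Choose coordinates J = (0, 0), R = (1, 0), X = (0, 1).
1. Q lies on line RJ with RQ:QJ = 5:3 ⇒ Q = (3/8, 0)
2. C is the centroid of triangle QJX ⇒ C = (1/8, 1/3)
3. P is the centroid of triangle CQR ⇒ P = (1/2, 1/9)
line PC meets JX at M = (0, 11/27)
C = P + t·(M−P) with t = 3/4, so PC:CM = 3/4:1/4

PC:CM = 3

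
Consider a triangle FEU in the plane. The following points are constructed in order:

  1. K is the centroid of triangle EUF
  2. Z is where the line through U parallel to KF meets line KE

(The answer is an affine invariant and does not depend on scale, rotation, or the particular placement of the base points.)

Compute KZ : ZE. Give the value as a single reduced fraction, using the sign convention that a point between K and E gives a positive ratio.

Work in coordinates with F = (0, 0), E = (1, 0), U = (0, 1).
1. K is the centroid of triangle EUF ⇒ K = (1/3, 1/3)
2. Z is where the line through U parallel to KF meets line KE ⇒ Z = (-1/3, 2/3)
Z = K + t·(E−K) with t = -1, so KZ:ZE = t:(1−t) = -1:2

KZ:ZE = -1/2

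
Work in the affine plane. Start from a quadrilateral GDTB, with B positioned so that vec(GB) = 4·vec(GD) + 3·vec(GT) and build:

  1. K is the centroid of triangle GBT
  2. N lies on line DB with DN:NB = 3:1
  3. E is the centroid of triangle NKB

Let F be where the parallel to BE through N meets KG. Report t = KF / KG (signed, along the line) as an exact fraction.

Set G = (0, 0), D = (1, 0), T = (0, 1), B = (4, 3); any affine frame gives the same invariant.
1. K is the centroid of triangle GBT ⇒ K = (4/3, 4/3)
2. N lies on line DB with DN:NB = 3:1 ⇒ N = (13/4, 9/4)
3. E is the centroid of triangle NKB ⇒ E = (103/36, 79/36)
through N parallel to BE: direction (-41/36, -29/36); meets KG at F = (-1/6, -1/6)
F = K + t·(G−K) with t = 9/8

t = 9/8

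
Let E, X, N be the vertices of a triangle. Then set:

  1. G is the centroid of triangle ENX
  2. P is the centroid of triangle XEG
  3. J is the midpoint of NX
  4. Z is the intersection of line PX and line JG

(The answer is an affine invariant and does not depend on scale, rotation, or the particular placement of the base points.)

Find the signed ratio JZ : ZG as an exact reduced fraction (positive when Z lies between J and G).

Set E = (0, 0), X = (1, 0), N = (0, 1); any affine frame gives the same invariant.
1. G is the centroid of triangle ENX ⇒ G = (1/3, 1/3)
2. P is the centroid of triangle XEG ⇒ P = (4/9, 1/9)
3. J is the midpoint of NX ⇒ J = (1/2, 1/2)
4. Z is the intersection of line PX and line JG ⇒ Z = (1/6, 1/6)
Z = J + t·(G−J) with t = 2, so JZ:ZG = t:(1−t) = 2:-1

JZ:ZG = -2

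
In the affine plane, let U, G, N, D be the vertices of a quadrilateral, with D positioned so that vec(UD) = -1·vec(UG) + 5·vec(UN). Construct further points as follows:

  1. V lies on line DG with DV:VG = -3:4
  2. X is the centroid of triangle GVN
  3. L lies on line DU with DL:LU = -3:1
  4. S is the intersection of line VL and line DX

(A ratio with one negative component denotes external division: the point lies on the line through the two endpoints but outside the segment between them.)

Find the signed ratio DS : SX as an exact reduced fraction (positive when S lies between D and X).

Choose coordinates U = (0, 0), G = (1, 0), N = (0, 1), D = (-1, 5).
1. V lies on line DG with DV:VG = -3:4 ⇒ V = (-7, 20)
2. X is the centroid of triangle GVN ⇒ X = (-2, 7)
3. L lies on line DU with DL:LU = -3:1 ⇒ L = (1/2, -5/2)
4. S is the intersection of line VL and line DX ⇒ S = (-4, 11)
S = D + t·(X−D) with t = 3, so DS:SX = t:(1−t) = 3:-2

DS:SX = -3/2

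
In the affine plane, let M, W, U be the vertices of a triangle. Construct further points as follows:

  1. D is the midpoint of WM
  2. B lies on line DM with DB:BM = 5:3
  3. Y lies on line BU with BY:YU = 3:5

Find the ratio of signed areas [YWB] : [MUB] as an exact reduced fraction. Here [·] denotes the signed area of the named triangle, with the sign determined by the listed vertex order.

[YWB]:[MUB] = 13/8

Set M = (0, 0), W = (1, 0), U = (0, 1); any affine frame gives the same invariant.
1. D is the midpoint of WM ⇒ D = (1/2, 0)
2. B lies on line DM with DB:BM = 5:3 ⇒ B = (3/16, 0)
3. Y lies on line BU with BY:YU = 3:5 ⇒ Y = (15/128, 3/8)
2·[YWB] = -39/128, 2·[MUB] = -3/16
[YWB]:[MUB] = -39/128:-3/16 = 13/8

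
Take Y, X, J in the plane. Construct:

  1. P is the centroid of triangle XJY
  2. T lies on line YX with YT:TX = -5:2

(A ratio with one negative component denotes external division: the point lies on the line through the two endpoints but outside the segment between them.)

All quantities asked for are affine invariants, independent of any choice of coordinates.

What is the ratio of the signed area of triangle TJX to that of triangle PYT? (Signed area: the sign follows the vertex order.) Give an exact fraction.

[TJX]:[PYT] = 6/5

Assign Y = (0, 0), X = (1, 0), J = (0, 1) — the answer is frame-independent, so this choice is without loss of generality.
1. P is the centroid of triangle XJY ⇒ P = (1/3, 1/3)
2. T lies on line YX with YT:TX = -5:2 ⇒ T = (5/3, 0)
2·[TJX] = 2/3, 2·[PYT] = 5/9
[TJX]:[PYT] = 2/3:5/9 = 6/5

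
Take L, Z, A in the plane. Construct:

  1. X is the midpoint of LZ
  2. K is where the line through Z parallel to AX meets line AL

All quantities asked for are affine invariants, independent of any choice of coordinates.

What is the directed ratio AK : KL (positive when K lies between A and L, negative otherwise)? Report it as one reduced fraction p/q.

AK:KL = -1/2

Assign L = (0, 0), Z = (1, 0), A = (0, 1) — the answer is frame-independent, so this choice is without loss of generality.
1. X is the midpoint of LZ ⇒ X = (1/2, 0)
2. K is where the line through Z parallel to AX meets line AL ⇒ K = (0, 2)
K = A + t·(L−A) with t = -1, so AK:KL = t:(1−t) = -1:2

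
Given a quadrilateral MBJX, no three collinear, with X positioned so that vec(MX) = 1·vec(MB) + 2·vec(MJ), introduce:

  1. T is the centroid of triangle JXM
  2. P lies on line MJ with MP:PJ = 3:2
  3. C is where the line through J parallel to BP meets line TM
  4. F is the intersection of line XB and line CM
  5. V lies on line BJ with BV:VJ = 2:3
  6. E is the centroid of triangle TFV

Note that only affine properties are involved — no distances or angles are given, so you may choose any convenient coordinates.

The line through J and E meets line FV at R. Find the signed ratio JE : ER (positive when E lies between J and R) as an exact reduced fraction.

Work in coordinates with M = (0, 0), B = (1, 0), J = (0, 1), X = (1, 2).
1. T is the centroid of triangle JXM ⇒ T = (1/3, 1)
2. P lies on line MJ with MP:PJ = 3:2 ⇒ P = (0, 3/5)
3. C is where the line through J parallel to BP meets line TM ⇒ C = (5/18, 5/6)
4. F is the intersection of line XB and line CM ⇒ F = (1, 3)
5. V lies on line BJ with BV:VJ = 2:3 ⇒ V = (3/5, 2/5)
6. E is the centroid of triangle TFV ⇒ E = (29/45, 22/15)
line JE meets FV at R = (261/335, 524/335)
E = J + t·(R−J) with t = 67/81, so JE:ER = 67/81:14/81

JE:ER = 67/14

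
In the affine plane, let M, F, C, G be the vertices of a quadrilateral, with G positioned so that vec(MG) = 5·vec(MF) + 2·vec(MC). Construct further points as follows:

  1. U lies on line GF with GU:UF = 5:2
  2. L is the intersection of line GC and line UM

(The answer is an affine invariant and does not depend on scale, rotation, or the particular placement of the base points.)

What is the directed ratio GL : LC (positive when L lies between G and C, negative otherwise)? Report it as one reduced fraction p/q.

GL:LC = -2/3

Assign M = (0, 0), F = (1, 0), C = (0, 1), G = (5, 2) — the answer is frame-independent, so this choice is without loss of generality.
1. U lies on line GF with GU:UF = 5:2 ⇒ U = (15/7, 4/7)
2. L is the intersection of line GC and line UM ⇒ L = (15, 4)
L = G + t·(C−G) with t = -2, so GL:LC = t:(1−t) = -2:3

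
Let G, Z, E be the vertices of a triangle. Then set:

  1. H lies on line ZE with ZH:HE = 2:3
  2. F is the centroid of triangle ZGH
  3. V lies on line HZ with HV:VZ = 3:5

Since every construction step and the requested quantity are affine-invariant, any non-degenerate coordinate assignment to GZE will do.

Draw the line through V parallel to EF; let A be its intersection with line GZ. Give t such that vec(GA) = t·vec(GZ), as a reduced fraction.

Set G = (0, 0), Z = (1, 0), E = (0, 1); any affine frame gives the same invariant.
1. H lies on line ZE with ZH:HE = 2:3 ⇒ H = (3/5, 2/5)
2. F is the centroid of triangle ZGH ⇒ F = (8/15, 2/15)
3. V lies on line HZ with HV:VZ = 3:5 ⇒ V = (3/4, 1/4)
through V parallel to EF: direction (8/15, -13/15); meets GZ at A = (47/52, 0)
A = G + t·(Z−G) with t = 47/52

t = 47/52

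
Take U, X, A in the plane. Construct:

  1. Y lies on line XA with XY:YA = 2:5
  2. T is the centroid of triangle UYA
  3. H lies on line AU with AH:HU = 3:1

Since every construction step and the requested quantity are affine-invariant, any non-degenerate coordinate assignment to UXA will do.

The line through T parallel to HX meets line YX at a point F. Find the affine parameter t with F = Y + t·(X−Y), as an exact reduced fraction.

Choose coordinates U = (0, 0), X = (1, 0), A = (0, 1).
1. Y lies on line XA with XY:YA = 2:5 ⇒ Y = (5/7, 2/7)
2. T is the centroid of triangle UYA ⇒ T = (5/21, 3/7)
3. H lies on line AU with AH:HU = 3:1 ⇒ H = (0, 1/4)
through T parallel to HX: direction (1, -1/4); meets YX at F = (43/63, 20/63)
F = Y + t·(X−Y) with t = -1/9

t = -1/9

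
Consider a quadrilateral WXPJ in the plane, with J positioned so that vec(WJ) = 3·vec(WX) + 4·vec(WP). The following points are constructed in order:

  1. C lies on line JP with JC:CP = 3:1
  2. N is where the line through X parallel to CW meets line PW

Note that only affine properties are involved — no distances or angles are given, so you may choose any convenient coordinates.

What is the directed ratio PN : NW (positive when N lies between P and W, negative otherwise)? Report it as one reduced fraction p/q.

PN:NW = -10/7

Choose coordinates W = (0, 0), X = (1, 0), P = (0, 1), J = (3, 4).
1. C lies on line JP with JC:CP = 3:1 ⇒ C = (3/4, 7/4)
2. N is where the line through X parallel to CW meets line PW ⇒ N = (0, -7/3)
N = P + t·(W−P) with t = 10/3, so PN:NW = t:(1−t) = 10/3:-7/3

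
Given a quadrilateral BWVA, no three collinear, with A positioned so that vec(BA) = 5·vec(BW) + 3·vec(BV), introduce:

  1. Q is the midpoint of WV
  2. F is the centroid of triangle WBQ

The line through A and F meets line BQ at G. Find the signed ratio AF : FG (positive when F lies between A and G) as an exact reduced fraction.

Assign B = (0, 0), W = (1, 0), V = (0, 1), A = (5, 3) — the answer is frame-independent, so this choice is without loss of generality.
1. Q is the midpoint of WV ⇒ Q = (1/2, 1/2)
2. F is the centroid of triangle WBQ ⇒ F = (1/2, 1/6)
line AF meets BQ at G = (-2/5, -2/5)
F = A + t·(G−A) with t = 5/6, so AF:FG = 5/6:1/6

AF:FG = 5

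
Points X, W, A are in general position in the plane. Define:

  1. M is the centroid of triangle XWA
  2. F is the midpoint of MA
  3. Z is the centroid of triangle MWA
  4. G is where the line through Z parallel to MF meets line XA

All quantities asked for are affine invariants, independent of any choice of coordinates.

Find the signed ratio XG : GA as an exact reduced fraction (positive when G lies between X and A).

XG:GA = -4

Work in coordinates with X = (0, 0), W = (1, 0), A = (0, 1).
1. M is the centroid of triangle XWA ⇒ M = (1/3, 1/3)
2. F is the midpoint of MA ⇒ F = (1/6, 2/3)
3. Z is the centroid of triangle MWA ⇒ Z = (4/9, 4/9)
4. G is where the line through Z parallel to MF meets line XA ⇒ G = (0, 4/3)
G = X + t·(A−X) with t = 4/3, so XG:GA = t:(1−t) = 4/3:-1/3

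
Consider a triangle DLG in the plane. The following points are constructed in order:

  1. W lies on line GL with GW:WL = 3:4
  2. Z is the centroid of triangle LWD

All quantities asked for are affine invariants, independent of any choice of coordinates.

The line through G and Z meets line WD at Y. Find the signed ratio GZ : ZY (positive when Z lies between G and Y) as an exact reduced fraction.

Choose coordinates D = (0, 0), L = (1, 0), G = (0, 1).
1. W lies on line GL with GW:WL = 3:4 ⇒ W = (3/7, 4/7)
2. Z is the centroid of triangle LWD ⇒ Z = (10/21, 4/21)
line GZ meets WD at Y = (30/91, 40/91)
Z = G + t·(Y−G) with t = 13/9, so GZ:ZY = 13/9:-4/9

GZ:ZY = -13/4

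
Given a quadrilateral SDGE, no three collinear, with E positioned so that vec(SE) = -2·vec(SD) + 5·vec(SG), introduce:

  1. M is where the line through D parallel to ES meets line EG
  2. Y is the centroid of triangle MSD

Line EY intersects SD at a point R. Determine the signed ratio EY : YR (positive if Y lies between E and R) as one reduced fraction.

EY:YR = -4

Work in coordinates with S = (0, 0), D = (1, 0), G = (0, 1), E = (-2, 5).
1. M is where the line through D parallel to ES meets line EG ⇒ M = (3, -5)
2. Y is the centroid of triangle MSD ⇒ Y = (4/3, -5/3)
line EY meets SD at R = (1/2, 0)
Y = E + t·(R−E) with t = 4/3, so EY:YR = 4/3:-1/3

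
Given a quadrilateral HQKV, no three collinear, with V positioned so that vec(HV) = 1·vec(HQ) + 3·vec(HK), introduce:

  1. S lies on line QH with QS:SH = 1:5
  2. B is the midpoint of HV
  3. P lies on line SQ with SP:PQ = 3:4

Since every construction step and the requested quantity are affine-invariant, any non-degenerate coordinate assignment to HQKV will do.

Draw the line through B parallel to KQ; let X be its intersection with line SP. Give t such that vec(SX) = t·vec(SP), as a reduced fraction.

t = 49/3

Assign H = (0, 0), Q = (1, 0), K = (0, 1), V = (1, 3) — the answer is frame-independent, so this choice is without loss of generality.
1. S lies on line QH with QS:SH = 1:5 ⇒ S = (5/6, 0)
2. B is the midpoint of HV ⇒ B = (1/2, 3/2)
3. P lies on line SQ with SP:PQ = 3:4 ⇒ P = (19/21, 0)
through B parallel to KQ: direction (1, -1); meets SP at X = (2, 0)
X = S + t·(P−S) with t = 49/3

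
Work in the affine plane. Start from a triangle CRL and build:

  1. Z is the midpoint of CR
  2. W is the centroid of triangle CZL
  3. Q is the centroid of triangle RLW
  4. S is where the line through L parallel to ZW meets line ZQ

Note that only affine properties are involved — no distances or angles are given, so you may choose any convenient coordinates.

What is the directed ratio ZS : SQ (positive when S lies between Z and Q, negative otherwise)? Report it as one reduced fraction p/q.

ZS:SQ = -3

Work in coordinates with C = (0, 0), R = (1, 0), L = (0, 1).
1. Z is the midpoint of CR ⇒ Z = (1/2, 0)
2. W is the centroid of triangle CZL ⇒ W = (1/6, 1/3)
3. Q is the centroid of triangle RLW ⇒ Q = (7/18, 4/9)
4. S is where the line through L parallel to ZW meets line ZQ ⇒ S = (1/3, 2/3)
S = Z + t·(Q−Z) with t = 3/2, so ZS:SQ = t:(1−t) = 3/2:-1/2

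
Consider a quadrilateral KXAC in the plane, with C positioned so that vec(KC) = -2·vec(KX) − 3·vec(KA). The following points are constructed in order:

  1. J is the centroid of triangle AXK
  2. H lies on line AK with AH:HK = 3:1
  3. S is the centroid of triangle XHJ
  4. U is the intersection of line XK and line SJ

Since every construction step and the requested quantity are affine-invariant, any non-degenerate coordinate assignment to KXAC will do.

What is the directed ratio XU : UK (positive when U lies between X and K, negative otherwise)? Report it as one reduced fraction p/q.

XU:UK = 2/3

Work in coordinates with K = (0, 0), X = (1, 0), A = (0, 1), C = (-2, -3).
1. J is the centroid of triangle AXK ⇒ J = (1/3, 1/3)
2. H lies on line AK with AH:HK = 3:1 ⇒ H = (0, 1/4)
3. S is the centroid of triangle XHJ ⇒ S = (4/9, 7/36)
4. U is the intersection of line XK and line SJ ⇒ U = (3/5, 0)
U = X + t·(K−X) with t = 2/5, so XU:UK = t:(1−t) = 2/5:3/5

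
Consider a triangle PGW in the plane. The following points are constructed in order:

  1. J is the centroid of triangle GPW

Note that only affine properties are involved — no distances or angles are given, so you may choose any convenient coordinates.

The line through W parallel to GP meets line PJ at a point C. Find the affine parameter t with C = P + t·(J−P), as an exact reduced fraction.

Work in coordinates with P = (0, 0), G = (1, 0), W = (0, 1).
1. J is the centroid of triangle GPW ⇒ J = (1/3, 1/3)
through W parallel to GP: direction (-1, 0); meets PJ at C = (1, 1)
C = P + t·(J−P) with t = 3

t = 3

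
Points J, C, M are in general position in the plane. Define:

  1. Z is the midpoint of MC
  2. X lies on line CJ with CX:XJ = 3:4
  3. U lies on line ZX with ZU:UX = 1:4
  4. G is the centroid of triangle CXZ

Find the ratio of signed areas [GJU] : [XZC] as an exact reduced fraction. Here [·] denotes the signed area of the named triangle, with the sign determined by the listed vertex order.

Work in coordinates with J = (0, 0), C = (1, 0), M = (0, 1).
1. Z is the midpoint of MC ⇒ Z = (1/2, 1/2)
2. X lies on line CJ with CX:XJ = 3:4 ⇒ X = (4/7, 0)
3. U lies on line ZX with ZU:UX = 1:4 ⇒ U = (18/35, 2/5)
4. G is the centroid of triangle CXZ ⇒ G = (29/42, 1/6)
2·[GJU] = -4/21, 2·[XZC] = -3/14
[GJU]:[XZC] = -4/21:-3/14 = 8/9

[GJU]:[XZC] = 8/9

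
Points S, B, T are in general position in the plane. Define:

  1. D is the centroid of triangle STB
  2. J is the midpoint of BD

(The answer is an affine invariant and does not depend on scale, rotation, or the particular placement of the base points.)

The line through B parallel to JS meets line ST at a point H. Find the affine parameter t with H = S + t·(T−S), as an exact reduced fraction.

Work in coordinates with S = (0, 0), B = (1, 0), T = (0, 1).
1. D is the centroid of triangle STB ⇒ D = (1/3, 1/3)
2. J is the midpoint of BD ⇒ J = (2/3, 1/6)
through B parallel to JS: direction (-2/3, -1/6); meets ST at H = (0, -1/4)
H = S + t·(T−S) with t = -1/4

t = -1/4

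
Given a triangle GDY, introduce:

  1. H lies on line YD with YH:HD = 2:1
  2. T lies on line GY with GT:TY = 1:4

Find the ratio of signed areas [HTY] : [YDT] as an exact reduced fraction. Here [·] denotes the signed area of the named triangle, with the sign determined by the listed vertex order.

[HTY]:[YDT] = 2/3

Assign G = (0, 0), D = (1, 0), Y = (0, 1) — the answer is frame-independent, so this choice is without loss of generality.
1. H lies on line YD with YH:HD = 2:1 ⇒ H = (2/3, 1/3)
2. T lies on line GY with GT:TY = 1:4 ⇒ T = (0, 1/5)
2·[HTY] = -8/15, 2·[YDT] = -4/5
[HTY]:[YDT] = -8/15:-4/5 = 2/3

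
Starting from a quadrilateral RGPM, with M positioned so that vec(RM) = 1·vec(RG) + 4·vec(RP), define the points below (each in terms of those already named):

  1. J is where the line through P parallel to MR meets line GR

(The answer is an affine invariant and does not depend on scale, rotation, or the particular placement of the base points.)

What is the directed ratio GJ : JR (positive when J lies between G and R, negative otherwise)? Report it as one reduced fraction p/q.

Work in coordinates with R = (0, 0), G = (1, 0), P = (0, 1), M = (1, 4).
1. J is where the line through P parallel to MR meets line GR ⇒ J = (-1/4, 0)
J = G + t·(R−G) with t = 5/4, so GJ:JR = t:(1−t) = 5/4:-1/4

GJ:JR = -5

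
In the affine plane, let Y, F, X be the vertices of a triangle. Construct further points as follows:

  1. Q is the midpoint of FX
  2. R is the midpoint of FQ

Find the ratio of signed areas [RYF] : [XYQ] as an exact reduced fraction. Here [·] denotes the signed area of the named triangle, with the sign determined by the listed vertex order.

[RYF]:[XYQ] = 1/2

Choose coordinates Y = (0, 0), F = (1, 0), X = (0, 1).
1. Q is the midpoint of FX ⇒ Q = (1/2, 1/2)
2. R is the midpoint of FQ ⇒ R = (3/4, 1/4)
2·[RYF] = 1/4, 2·[XYQ] = 1/2
[RYF]:[XYQ] = 1/4:1/2 = 1/2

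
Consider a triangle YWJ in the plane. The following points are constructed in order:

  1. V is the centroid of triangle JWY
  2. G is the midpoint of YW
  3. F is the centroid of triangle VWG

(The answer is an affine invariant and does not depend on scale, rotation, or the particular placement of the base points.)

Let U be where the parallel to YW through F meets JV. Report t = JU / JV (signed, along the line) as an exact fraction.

Set Y = (0, 0), W = (1, 0), J = (0, 1); any affine frame gives the same invariant.
1. V is the centroid of triangle JWY ⇒ V = (1/3, 1/3)
2. G is the midpoint of YW ⇒ G = (1/2, 0)
3. F is the centroid of triangle VWG ⇒ F = (11/18, 1/9)
through F parallel to YW: direction (1, 0); meets JV at U = (4/9, 1/9)
U = J + t·(V−J) with t = 4/3

t = 4/3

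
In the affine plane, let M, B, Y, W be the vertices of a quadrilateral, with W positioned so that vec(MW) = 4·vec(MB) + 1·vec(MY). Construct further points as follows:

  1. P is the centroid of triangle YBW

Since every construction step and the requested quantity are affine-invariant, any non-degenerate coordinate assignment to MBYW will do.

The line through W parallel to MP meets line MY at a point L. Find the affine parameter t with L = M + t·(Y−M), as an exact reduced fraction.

t = -3/5

Assign M = (0, 0), B = (1, 0), Y = (0, 1), W = (4, 1) — the answer is frame-independent, so this choice is without loss of generality.
1. P is the centroid of triangle YBW ⇒ P = (5/3, 2/3)
through W parallel to MP: direction (5/3, 2/3); meets MY at L = (0, -3/5)
L = M + t·(Y−M) with t = -3/5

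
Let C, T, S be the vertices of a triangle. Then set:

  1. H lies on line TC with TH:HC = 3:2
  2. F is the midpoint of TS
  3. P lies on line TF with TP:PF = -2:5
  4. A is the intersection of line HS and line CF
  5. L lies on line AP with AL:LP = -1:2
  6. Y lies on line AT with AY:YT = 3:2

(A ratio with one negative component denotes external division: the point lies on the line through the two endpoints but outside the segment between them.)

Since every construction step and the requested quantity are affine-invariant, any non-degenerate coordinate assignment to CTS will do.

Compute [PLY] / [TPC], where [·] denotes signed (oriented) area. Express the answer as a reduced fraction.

Choose coordinates C = (0, 0), T = (1, 0), S = (0, 1).
1. H lies on line TC with TH:HC = 3:2 ⇒ H = (2/5, 0)
2. F is the midpoint of TS ⇒ F = (1/2, 1/2)
3. P lies on line TF with TP:PF = -2:5 ⇒ P = (4/3, -1/3)
4. A is the intersection of line HS and line CF ⇒ A = (2/7, 2/7)
5. L lies on line AP with AL:LP = -1:2 ⇒ L = (-16/21, 19/21)
6. Y lies on line AT with AY:YT = 3:2 ⇒ Y = (5/7, 4/35)
2·[PLY] = -6/35, 2·[TPC] = -1/3
[PLY]:[TPC] = -6/35:-1/3 = 18/35

[PLY]:[TPC] = 18/35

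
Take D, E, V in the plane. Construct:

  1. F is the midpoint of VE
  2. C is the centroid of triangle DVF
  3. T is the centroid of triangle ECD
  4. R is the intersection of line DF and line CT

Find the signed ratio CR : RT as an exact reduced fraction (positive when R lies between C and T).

CR:RT = 3/2

Choose coordinates D = (0, 0), E = (1, 0), V = (0, 1).
1. F is the midpoint of VE ⇒ F = (1/2, 1/2)
2. C is the centroid of triangle DVF ⇒ C = (1/6, 1/2)
3. T is the centroid of triangle ECD ⇒ T = (7/18, 1/6)
4. R is the intersection of line DF and line CT ⇒ R = (3/10, 3/10)
R = C + t·(T−C) with t = 3/5, so CR:RT = t:(1−t) = 3/5:2/5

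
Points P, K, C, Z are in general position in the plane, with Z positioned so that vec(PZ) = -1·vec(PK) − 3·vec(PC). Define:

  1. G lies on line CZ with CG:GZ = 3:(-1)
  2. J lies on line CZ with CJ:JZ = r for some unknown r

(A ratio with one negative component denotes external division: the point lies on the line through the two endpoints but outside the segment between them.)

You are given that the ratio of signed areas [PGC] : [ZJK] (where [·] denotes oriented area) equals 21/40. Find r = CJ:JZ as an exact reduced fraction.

Choose coordinates P = (0, 0), K = (1, 0), C = (0, 1), Z = (-1, -3).
1. G lies on line CZ with CG:GZ = 3:(-1) ⇒ G = (-3/2, -5)
2. With CJ:JZ = r, write λ = r/(r+1) so J = C + λ·(Z−C); J is affine-linear in λ
Every point depending on J is an affine combination of J and λ-independent points, so each such coordinate is linear in λ; the λ² term in each signed area is a multiple of (Z−C)×(Z−C) = 0, so 2·[PGC] and 2·[ZJK] are each linear in λ. Evaluating at λ=0 and λ=1:
  2·[PGC] = -3/2,   2·[ZJK] = 5·λ − 5
So [PGC]:[ZJK] = (-3/2) / (5·λ − 5). Setting this equal to 21/40:
  -3/2 = 21/40·(5·λ − 5)  ⇒  λ = 3/7
Then r = λ/(1−λ) = (3/7)/(4/7) = 3/4. Check: with r = 3/4, J = (-3/7, -5/7) and [PGC]:[ZJK] = 21/40 as required.

r = 3/4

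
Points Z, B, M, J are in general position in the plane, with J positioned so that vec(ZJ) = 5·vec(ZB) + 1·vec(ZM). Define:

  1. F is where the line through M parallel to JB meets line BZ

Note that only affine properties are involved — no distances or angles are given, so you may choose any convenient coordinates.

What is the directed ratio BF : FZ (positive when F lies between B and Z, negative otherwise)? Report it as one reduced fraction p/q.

BF:FZ = -5/4

Work in coordinates with Z = (0, 0), B = (1, 0), M = (0, 1), J = (5, 1).
1. F is where the line through M parallel to JB meets line BZ ⇒ F = (-4, 0)
F = B + t·(Z−B) with t = 5, so BF:FZ = t:(1−t) = 5:-4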